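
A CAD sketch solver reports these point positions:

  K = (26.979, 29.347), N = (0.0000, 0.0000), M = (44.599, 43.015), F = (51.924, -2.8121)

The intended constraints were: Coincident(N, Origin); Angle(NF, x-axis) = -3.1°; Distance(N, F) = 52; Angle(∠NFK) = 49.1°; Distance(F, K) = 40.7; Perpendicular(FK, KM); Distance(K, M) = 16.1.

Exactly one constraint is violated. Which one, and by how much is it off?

Distance(K, M) = 16.1 — off by 6.20.

N = (0.00, 0.00) ✓; NF at -3.100° ✓; |NF| = 52.00 ✓; ∠NFK = 49.10° ✓; |FK| = 40.70 ✓; ∠(FK, KM) = 90.00° ✓; |KM| = 22.30 ✗.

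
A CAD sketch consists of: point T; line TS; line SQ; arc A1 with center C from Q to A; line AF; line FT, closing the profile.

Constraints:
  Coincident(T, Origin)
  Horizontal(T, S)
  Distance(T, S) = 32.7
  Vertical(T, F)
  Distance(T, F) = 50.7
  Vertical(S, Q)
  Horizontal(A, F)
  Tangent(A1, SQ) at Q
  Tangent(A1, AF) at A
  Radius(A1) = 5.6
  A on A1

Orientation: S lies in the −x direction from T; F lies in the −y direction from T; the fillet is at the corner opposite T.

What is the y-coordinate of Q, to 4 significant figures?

-45.10

T is at the origin; TS is horizontal with |TS| = 32.7 and S on the −x side, so S = (-32.70, 0.000). TF is vertical with |TF| = 50.7 and F on the −y side, so F = (0.000, -50.70). The virtual corner opposite T is at (-32.70, -50.70). Tangency of A1 to SQ means the radius CQ is perpendicular to SQ and since A1 is tangent to AF there, CA ⟂ AF, with radius 5.6, so the center C sits 5.6 in from both sides at C = (-27.10, -45.10). That places the tangent points at Q = (-32.70, -45.10) on SQ and A = (-27.10, -50.70) on AF. So Q.y = -45.10.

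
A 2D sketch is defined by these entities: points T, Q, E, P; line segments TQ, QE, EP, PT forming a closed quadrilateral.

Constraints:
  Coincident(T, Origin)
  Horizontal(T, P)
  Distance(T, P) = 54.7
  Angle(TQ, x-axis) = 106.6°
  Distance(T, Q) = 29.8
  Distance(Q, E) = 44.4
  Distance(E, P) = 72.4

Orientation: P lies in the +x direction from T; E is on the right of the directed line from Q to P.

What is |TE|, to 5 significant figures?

22.127

Checks: |QE| = 44.40 ✓; |EP| = 72.40 ✓.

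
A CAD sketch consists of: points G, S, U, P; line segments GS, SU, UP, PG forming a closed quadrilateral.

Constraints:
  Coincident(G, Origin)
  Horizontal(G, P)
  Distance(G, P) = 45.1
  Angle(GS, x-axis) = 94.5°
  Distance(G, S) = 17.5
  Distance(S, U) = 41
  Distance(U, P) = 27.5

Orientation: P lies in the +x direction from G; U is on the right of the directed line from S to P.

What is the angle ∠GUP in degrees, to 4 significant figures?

109.9°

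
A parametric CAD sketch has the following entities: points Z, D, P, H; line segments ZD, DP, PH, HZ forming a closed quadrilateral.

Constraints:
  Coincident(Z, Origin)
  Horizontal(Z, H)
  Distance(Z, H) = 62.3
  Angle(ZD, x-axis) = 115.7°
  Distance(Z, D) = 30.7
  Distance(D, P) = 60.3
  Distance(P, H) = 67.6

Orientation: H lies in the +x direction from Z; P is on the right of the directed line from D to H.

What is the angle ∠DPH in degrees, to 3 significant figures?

77.8°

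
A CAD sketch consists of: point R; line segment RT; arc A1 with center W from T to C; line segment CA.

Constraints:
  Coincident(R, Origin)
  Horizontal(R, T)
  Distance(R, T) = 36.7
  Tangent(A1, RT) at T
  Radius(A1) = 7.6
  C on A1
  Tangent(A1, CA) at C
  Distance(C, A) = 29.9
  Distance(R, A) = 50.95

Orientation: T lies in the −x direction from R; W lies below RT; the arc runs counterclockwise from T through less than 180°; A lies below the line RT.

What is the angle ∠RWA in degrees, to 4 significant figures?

95.94°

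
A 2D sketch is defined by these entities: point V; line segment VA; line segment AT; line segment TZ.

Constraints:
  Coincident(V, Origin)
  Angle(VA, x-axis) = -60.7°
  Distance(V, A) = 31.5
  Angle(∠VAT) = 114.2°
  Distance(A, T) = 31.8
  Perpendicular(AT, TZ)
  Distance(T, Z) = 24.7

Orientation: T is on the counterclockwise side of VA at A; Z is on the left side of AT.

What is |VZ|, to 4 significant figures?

44.89

∠VAT = 114.2°, so AT runs at -60.7° + (180° − 114.2°) = 5.100° from the x-axis; with |AT| = 31.8, T = A + 31.8·(cos 5.100°, sin 5.100°) = (47.09, -24.64). AT is perpendicular to TZ; with |TZ| = 24.7 on the left of AT, Z = T + 24.7·(-0.08889, 0.9960) = (44.89, -0.04113). Then |VZ| = |Z − V| = 44.89.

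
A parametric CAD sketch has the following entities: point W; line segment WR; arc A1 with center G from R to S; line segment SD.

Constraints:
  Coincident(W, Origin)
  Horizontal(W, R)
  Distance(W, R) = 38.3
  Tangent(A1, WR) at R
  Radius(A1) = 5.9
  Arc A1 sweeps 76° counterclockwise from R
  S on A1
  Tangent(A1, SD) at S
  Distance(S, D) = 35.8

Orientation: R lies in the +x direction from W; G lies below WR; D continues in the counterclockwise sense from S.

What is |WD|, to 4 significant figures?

45.93

On A1, R sits at bearing 90° from G; a 76° counterclockwise sweep puts S at bearing 166°, so S = G + 5.9·(cos 166°, sin 166°) = (32.58, -4.473). Tangency of A1 to SD means the radius GS is perpendicular to SD, so SD runs along (−sin 166°, cos 166°); with |SD| = 35.8, D = (23.91, -39.21). Then |WD| = |D − W| = 45.93.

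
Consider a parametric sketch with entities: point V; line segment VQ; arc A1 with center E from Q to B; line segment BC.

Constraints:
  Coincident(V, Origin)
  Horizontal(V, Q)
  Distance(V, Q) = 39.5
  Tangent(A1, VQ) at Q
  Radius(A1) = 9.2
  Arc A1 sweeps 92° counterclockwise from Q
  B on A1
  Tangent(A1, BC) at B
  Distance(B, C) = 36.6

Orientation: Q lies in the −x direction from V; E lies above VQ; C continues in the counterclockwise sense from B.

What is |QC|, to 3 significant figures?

46.8

V is at the origin; VQ is horizontal with |VQ| = 39.5 and Q on the −x side, so Q = (-39.5, 0.00). Tangency of A1 to VQ means the radius EQ is perpendicular to VQ, so E = Q + (0, 9.2) = (-39.5, 9.20). On A1, Q sits at bearing -90° from E; a 92° counterclockwise sweep puts B at bearing 2°, so B = E + 9.2·(cos 2°, sin 2°) = (-30.3, 9.52). Since A1 is tangent to BC there, EB ⟂ BC, so BC runs along (−sin 2°, cos 2°); with |BC| = 36.6, C = (-31.6, 46.1). Then |QC| = |C − Q| = 46.8.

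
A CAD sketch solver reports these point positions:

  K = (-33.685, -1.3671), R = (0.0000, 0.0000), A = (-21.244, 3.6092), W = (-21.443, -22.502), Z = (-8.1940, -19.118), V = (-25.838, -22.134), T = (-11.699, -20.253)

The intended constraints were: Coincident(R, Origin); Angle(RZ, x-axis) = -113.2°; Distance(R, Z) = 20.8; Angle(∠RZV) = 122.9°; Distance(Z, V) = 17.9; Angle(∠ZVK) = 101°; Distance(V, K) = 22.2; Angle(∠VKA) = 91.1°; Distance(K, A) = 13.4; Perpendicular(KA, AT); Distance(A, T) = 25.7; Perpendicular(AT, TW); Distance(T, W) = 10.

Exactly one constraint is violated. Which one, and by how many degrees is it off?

Perpendicular(AT, TW) — off by 8.80°.

R = (0.00, 0.00) ✓; RZ at -113.2° ✓; |RZ| = 20.80 ✓; ∠RZV = 122.9° ✓; |ZV| = 17.90 ✓; ∠ZVK = 101.0° ✓; |VK| = 22.20 ✓; ∠VKA = 91.10° ✓; |KA| = 13.40 ✓; ∠(KA, AT) = 90.00° ✓; |AT| = 25.70 ✓; ∠(AT, TW) = 98.80° ✗; |TW| = 10.00 ✓.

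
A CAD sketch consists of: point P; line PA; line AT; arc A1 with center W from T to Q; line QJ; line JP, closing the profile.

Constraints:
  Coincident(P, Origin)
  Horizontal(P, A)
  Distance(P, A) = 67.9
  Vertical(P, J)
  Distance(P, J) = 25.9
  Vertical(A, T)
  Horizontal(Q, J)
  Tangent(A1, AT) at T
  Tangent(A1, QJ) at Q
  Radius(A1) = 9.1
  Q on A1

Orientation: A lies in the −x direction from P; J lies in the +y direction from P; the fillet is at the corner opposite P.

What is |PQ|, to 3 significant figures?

64.3

P is at the origin; PA is horizontal with |PA| = 67.9 and A on the −x side, so A = (-67.9, 0.00). PJ is vertical with |PJ| = 25.9 and J on the +y side, so J = (0.00, 25.9). The virtual corner opposite P is at (-67.9, 25.9). A1 meets AT tangentially, so WT is at right angles to AT and the tangent condition forces WQ to be normal to QJ, with radius 9.1, so the center W sits 9.1 in from both sides at W = (-58.8, 16.8). That places the tangent points at T = (-67.9, 16.8) on AT and Q = (-58.8, 25.9) on QJ. Then |PQ| = |Q − P| = 64.3.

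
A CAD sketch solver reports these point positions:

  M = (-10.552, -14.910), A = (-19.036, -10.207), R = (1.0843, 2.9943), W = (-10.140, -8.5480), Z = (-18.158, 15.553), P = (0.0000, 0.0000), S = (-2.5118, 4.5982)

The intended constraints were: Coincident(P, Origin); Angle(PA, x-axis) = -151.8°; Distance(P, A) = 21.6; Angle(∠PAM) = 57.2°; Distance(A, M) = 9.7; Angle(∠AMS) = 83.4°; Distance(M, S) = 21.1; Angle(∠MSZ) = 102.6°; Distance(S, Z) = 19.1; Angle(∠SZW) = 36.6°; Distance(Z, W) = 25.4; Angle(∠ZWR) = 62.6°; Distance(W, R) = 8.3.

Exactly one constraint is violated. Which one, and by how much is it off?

Distance(W, R) = 8.3 — off by 7.80.

P = (0.00, 0.00) ✓; PA at -151.8° ✓; |PA| = 21.60 ✓; ∠PAM = 57.20° ✓; |AM| = 9.700 ✓; ∠AMS = 83.40° ✓; |MS| = 21.10 ✓; ∠MSZ = 102.6° ✓; |SZ| = 19.10 ✓; ∠SZW = 36.60° ✓; |ZW| = 25.40 ✓; ∠ZWR = 62.60° ✓; |WR| = 16.10 ✗.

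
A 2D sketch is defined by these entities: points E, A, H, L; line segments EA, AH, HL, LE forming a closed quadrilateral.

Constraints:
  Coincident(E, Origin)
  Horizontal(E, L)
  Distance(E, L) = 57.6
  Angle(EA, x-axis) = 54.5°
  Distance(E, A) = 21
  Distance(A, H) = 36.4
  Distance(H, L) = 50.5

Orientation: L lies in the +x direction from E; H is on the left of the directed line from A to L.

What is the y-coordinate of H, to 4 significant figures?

45.28

Checks: E.y = 0.00, L.y = 0.00 ✓; |AH| = 36.40 ✓; |HL| = 50.50 ✓.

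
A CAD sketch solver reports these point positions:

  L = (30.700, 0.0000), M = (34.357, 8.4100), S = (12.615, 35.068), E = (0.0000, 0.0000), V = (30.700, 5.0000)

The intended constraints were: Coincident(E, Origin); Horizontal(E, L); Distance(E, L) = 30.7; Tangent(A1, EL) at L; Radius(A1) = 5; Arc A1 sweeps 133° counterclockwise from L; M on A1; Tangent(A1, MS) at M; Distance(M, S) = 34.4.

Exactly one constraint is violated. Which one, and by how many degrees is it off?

Tangent(A1, MS) at M — off by 3.80°.

E = (0.00, 0.00) ✓; E.y = 0.00, L.y = 0.00 ✓; |EL| = 30.70 ✓; ∠(VL, LE) = 90.00° ✓; |VL| = 5.000 ✓; bearing(V→M) − bearing(V→L) = 133.0° ✓; |VM| = 5.000 ✓; ∠(VM, MS) = 93.80° ✗; |MS| = 34.40 ✓.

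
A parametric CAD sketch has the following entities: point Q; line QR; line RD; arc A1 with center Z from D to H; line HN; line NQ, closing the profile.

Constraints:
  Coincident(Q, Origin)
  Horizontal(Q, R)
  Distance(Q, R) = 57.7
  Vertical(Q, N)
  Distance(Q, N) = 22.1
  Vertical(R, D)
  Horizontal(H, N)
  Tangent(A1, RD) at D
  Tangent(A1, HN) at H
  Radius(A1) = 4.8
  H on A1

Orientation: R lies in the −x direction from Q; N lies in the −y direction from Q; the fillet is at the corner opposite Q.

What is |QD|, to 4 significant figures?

60.24

Q is at the origin; QR is horizontal with |QR| = 57.7 and R on the −x side, so R = (-57.70, 0.000). Q and N share the same x with |QN| = 22.1 and N on the −y side, so N = (0.000, -22.10). The virtual corner opposite Q is at (-57.70, -22.10). Tangency of A1 to RD means the radius ZD is perpendicular to RD and since A1 is tangent to HN there, ZH ⟂ HN, with radius 4.8, so the center Z sits 4.8 in from both sides at Z = (-52.90, -17.30). That places the tangent points at D = (-57.70, -17.30) on RD and H = (-52.90, -22.10) on HN. Then |QD| = |D − Q| = 60.24.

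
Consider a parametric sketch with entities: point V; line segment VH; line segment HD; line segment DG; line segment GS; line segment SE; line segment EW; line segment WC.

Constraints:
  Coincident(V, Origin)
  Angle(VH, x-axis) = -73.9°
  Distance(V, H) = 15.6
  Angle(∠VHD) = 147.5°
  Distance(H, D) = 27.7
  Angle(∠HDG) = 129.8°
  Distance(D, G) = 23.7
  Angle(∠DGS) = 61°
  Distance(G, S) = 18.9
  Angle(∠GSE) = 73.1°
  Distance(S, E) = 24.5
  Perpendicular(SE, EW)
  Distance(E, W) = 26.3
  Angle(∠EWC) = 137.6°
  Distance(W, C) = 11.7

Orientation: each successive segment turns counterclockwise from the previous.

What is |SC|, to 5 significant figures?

38.687

V is at the origin; VH runs at -73.9° with length 15.6, so H = (4.3261, -14.988). ∠VHD = 147.5° gives HD at -41.400° from the x-axis; with |HD| = 27.7, D = (25.104, -33.306). ∠HDG = 129.8° gives DG at 8.8000° from the x-axis; with |DG| = 23.7, G = (48.525, -29.681). ∠DGS = 61.0° gives GS at 127.80° from the x-axis; with |GS| = 18.9, S = (36.941, -14.747). ∠GSE = 73.1° gives SE at -125.30° from the x-axis; with |SE| = 24.5, E = (22.784, -34.742). The perpendicularity gives EW at right angles to SE, so EW runs at -35.300°; with |EW| = 26.3, W = (44.248, -49.940). ∠EWC = 137.6° gives WC at 7.1000° from the x-axis; with |WC| = 11.7, C = (55.858, -48.494). Then |SC| = |C − S| = 38.687.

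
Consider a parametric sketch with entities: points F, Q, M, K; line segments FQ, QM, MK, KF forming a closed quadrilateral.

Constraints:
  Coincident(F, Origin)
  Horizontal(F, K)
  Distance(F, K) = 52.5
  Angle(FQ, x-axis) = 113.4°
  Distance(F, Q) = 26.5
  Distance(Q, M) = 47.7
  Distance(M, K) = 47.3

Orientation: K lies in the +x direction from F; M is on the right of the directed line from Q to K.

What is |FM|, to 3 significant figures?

21.2

F is at the origin; F and K share the same y with |FK| = 52.5 and K in +x, so K = (52.5, 0). FQ runs at 113.4° with |FQ| = 26.5, so Q = (-10.5, 24.3). M is determined by |QM| = 47.7 and |MK| = 47.3 together: it lies at the intersection of circle(Q, 47.7) and circle(K, 47.3). With |QK| = 67.6, the foot of the radical line on QK is 34.1 from Q and the perpendicular offset is √(47.7² − 34.1²) = 33.4. Taking the right-of-QK solution: M = (9.23, -19.1).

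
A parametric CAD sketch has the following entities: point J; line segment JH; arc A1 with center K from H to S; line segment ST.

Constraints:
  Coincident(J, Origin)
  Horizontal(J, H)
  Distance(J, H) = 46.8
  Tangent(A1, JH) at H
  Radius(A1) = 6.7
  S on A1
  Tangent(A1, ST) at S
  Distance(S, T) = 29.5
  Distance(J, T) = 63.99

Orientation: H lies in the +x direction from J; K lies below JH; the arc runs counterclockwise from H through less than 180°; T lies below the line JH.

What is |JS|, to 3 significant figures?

41.8

Checks: ∠(KH, HJ) = 90.00° ✓; |KS| = 6.700 ✓; ∠(KS, ST) = 90.00° ✓; |ST| = 29.50 ✓; |JT| = 63.99 ✓.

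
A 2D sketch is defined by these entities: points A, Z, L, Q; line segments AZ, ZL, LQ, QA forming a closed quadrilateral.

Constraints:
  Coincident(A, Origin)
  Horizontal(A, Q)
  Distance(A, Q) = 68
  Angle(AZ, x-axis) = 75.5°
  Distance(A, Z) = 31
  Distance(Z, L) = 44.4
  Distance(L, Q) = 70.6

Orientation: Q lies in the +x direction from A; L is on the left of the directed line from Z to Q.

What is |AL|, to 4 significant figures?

73.43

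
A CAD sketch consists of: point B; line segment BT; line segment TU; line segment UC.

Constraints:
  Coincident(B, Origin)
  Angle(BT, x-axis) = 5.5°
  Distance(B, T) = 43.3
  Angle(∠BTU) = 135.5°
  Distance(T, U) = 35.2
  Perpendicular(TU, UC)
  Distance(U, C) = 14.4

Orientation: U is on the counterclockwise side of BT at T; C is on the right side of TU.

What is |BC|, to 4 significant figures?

79.81

B is at the origin; BT runs at 5.5° with length 43.3, so T = 43.3·(cos 5.5°, sin 5.5°) = (43.10, 4.150). ∠BTU = 135.5°, so TU runs at 5.5° + (180° − 135.5°) = 50.00° from the x-axis; with |TU| = 35.2, U = T + 35.2·(cos 50.00°, sin 50.00°) = (65.73, 31.11). The perpendicularity gives UC at right angles to TU; with |UC| = 14.4 on the right of TU, C = U + 14.4·(0.7660, -0.6428) = (76.76, 21.86). Then |BC| = |C − B| = 79.81.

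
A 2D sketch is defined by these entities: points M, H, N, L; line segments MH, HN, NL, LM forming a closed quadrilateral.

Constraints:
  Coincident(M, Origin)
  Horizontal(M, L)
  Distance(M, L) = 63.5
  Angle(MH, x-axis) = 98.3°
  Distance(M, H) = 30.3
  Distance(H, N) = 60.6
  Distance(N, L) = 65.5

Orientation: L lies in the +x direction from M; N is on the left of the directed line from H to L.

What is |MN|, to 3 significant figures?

78.4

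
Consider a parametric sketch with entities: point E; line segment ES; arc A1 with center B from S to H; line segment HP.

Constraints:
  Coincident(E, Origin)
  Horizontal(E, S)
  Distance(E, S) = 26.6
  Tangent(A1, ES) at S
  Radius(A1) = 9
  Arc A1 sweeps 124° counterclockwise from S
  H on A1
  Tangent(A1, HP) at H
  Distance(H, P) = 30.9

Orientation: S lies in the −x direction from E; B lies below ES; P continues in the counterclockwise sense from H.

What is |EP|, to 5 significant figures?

43.055

E is at the origin; E and S share the same y with |ES| = 26.6 and S on the −x side, so S = (-26.600, 0.0000). Tangency of A1 to ES means the radius BS is perpendicular to ES, so B = S + (0, -9) = (-26.600, -9.0000). On A1, S sits at bearing 90° from B; a 124° counterclockwise sweep puts H at bearing 214°, so H = B + 9.0·(cos 214°, sin 214°) = (-34.061, -14.033). Since A1 is tangent to HP there, BH ⟂ HP, so HP runs along (−sin 214°, cos 214°); with |HP| = 30.9, P = (-16.782, -39.650). Then |EP| = |P − E| = 43.055.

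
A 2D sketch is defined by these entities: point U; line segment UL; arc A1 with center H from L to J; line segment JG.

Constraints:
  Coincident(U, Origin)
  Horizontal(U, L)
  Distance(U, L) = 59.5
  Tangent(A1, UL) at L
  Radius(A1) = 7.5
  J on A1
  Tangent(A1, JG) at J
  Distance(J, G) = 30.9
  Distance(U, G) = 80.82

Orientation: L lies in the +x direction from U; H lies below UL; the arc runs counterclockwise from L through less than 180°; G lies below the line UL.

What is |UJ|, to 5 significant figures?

54.818

Checks: |HJ| = 7.500 ✓; ∠(HJ, JG) = 90.00° ✓; |JG| = 30.90 ✓; |UG| = 80.82 ✓.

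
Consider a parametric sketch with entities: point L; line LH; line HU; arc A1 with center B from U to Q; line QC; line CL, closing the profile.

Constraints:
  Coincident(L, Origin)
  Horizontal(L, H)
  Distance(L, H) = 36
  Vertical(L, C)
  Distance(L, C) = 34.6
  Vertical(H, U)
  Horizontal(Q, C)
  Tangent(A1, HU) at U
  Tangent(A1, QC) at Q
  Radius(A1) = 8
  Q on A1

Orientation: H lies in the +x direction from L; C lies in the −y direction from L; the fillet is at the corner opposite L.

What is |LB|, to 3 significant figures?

38.6

L is at the origin; L and H share the same y with |LH| = 36.0 and H on the +x side, so H = (36.0, 0.00). L and C share the same x with |LC| = 34.6 and C on the −y side, so C = (0.00, -34.6). The virtual corner opposite L is at (36.0, -34.6). A1 meets HU tangentially, so BU is at right angles to HU and since A1 is tangent to QC there, BQ ⟂ QC, with radius 8.0, so the center B sits 8.0 in from both sides at B = (28.0, -26.6). Then |LB| = |B − L| = 38.6.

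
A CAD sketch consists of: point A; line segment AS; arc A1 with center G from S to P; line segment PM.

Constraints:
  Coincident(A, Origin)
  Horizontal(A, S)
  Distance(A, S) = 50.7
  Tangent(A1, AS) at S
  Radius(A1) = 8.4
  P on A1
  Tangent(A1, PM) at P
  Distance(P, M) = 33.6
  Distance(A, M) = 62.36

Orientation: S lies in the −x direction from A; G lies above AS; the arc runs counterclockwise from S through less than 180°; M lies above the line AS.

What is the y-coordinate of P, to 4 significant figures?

9.191

Checks: |GP| = 8.400 ✓; ∠(GP, PM) = 90.00° ✓; |PM| = 33.60 ✓; |AM| = 62.36 ✓.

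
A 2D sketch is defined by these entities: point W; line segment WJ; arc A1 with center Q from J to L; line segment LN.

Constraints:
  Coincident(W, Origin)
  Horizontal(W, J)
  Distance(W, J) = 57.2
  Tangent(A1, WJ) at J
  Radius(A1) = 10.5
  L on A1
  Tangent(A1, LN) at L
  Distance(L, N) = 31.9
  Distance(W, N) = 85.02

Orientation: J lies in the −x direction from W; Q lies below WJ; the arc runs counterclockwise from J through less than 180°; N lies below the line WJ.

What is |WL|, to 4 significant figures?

67.76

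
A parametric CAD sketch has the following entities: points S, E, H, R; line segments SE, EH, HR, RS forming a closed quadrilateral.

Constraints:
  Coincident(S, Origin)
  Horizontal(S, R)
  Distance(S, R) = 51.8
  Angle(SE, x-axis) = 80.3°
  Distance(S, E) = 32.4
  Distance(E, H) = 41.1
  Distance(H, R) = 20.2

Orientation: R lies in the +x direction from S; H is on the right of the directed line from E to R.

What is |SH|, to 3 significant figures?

31.6

S is at the origin; S and R share the same y with |SR| = 51.8 and R in +x, so R = (51.8, 0). SE runs at 80.3° with |SE| = 32.4, so E = (5.46, 31.9). H is determined by |EH| = 41.1 and |HR| = 20.2 together: it lies at the intersection of circle(E, 41.1) and circle(R, 20.2). With |ER| = 56.3, the foot of the radical line on ER is 39.5 from E and the perpendicular offset is √(41.1² − 39.5²) = 11.3. Taking the right-of-ER solution: H = (31.6, 0.222).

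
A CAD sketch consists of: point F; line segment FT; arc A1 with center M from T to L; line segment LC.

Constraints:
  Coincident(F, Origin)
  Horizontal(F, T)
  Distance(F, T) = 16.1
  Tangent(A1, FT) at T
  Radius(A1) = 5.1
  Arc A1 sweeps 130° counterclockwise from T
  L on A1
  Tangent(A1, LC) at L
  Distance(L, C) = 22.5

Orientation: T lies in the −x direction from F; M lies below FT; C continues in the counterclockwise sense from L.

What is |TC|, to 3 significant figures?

27.7

F is at the origin; F and T share the same y with |FT| = 16.1 and T on the −x side, so T = (-16.1, 0.00). The tangent condition forces MT to be normal to FT, so M = T + (0, -5.1) = (-16.1, -5.10). On A1, T sits at bearing 90° from M; a 130° counterclockwise sweep puts L at bearing 220°, so L = M + 5.1·(cos 220°, sin 220°) = (-20.0, -8.38). Since A1 is tangent to LC there, ML ⟂ LC, so LC runs along (−sin 220°, cos 220°); with |LC| = 22.5, C = (-5.54, -25.6). Then |TC| = |C − T| = 27.7.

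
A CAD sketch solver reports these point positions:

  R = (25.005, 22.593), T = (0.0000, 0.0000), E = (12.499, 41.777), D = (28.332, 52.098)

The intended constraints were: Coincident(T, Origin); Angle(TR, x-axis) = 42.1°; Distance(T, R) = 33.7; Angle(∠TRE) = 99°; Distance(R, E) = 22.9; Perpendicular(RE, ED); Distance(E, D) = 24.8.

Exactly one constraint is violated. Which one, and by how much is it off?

Distance(E, D) = 24.8 — off by 5.90.

T = (0.00, 0.00) ✓; TR at 42.10° ✓; |TR| = 33.70 ✓; ∠TRE = 99.00° ✓; |RE| = 22.90 ✓; ∠(RE, ED) = 90.00° ✓; |ED| = 18.90 ✗.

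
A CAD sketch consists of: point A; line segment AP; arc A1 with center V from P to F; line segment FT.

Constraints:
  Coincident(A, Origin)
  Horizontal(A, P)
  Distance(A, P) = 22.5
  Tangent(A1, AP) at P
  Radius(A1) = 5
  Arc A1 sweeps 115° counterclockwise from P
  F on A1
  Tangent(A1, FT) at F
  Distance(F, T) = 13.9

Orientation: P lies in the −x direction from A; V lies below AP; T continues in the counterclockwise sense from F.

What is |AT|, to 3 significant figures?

28.9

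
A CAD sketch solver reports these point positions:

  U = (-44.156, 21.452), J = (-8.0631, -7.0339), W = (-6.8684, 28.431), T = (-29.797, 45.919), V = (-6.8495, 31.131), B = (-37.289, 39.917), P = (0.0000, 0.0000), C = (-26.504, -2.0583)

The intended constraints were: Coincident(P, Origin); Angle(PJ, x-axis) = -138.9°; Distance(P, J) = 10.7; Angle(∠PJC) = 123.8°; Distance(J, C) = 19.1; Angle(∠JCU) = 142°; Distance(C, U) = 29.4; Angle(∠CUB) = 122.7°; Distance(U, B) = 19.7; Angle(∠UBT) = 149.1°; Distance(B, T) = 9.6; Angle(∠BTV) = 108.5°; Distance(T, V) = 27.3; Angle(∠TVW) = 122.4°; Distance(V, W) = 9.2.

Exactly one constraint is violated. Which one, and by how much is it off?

Distance(V, W) = 9.2 — off by 6.50.

P = (0.00, 0.00) ✓; PJ at -138.9° ✓; |PJ| = 10.70 ✓; ∠PJC = 123.8° ✓; |JC| = 19.10 ✓; ∠JCU = 142.0° ✓; |CU| = 29.40 ✓; ∠CUB = 122.7° ✓; |UB| = 19.70 ✓; ∠UBT = 149.1° ✓; |BT| = 9.600 ✓; ∠BTV = 108.5° ✓; |TV| = 27.30 ✓; ∠TVW = 122.4° ✓; |VW| = 2.700 ✗.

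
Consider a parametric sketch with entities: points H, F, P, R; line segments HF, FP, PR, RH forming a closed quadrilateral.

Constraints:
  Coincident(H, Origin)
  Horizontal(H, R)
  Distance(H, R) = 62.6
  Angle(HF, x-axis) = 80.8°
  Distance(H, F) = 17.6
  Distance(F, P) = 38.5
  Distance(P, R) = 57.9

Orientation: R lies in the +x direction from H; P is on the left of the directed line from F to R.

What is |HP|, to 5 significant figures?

54.263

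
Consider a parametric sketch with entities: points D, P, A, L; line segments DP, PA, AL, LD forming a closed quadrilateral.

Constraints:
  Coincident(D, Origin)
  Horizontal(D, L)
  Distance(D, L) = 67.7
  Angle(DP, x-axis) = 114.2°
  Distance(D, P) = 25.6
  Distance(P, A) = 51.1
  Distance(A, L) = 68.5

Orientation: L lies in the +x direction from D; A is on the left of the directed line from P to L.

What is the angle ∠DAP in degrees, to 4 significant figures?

22.97°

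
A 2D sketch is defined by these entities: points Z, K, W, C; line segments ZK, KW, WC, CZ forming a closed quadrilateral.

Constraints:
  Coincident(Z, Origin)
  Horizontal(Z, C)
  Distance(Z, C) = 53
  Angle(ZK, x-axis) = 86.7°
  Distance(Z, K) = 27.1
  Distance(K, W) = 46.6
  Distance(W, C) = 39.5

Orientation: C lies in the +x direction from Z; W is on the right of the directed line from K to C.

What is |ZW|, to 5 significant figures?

24.101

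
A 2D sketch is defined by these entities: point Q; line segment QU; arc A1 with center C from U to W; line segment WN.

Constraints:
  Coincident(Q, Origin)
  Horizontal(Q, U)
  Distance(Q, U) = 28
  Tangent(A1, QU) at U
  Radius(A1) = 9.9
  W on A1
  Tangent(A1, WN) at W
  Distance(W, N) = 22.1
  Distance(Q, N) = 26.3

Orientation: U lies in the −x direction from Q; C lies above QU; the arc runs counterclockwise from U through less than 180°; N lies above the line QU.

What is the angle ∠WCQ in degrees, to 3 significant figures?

8.55°

Checks: |CW| = 9.900 ✓; ∠(CW, WN) = 90.00° ✓; |WN| = 22.10 ✓; |QN| = 26.30 ✓.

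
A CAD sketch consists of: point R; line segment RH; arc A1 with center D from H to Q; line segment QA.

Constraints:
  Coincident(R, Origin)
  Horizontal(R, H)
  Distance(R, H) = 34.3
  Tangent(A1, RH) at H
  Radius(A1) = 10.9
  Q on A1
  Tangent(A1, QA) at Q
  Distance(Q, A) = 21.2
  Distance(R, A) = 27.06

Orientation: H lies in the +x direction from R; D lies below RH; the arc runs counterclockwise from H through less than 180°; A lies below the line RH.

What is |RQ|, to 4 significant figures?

25.55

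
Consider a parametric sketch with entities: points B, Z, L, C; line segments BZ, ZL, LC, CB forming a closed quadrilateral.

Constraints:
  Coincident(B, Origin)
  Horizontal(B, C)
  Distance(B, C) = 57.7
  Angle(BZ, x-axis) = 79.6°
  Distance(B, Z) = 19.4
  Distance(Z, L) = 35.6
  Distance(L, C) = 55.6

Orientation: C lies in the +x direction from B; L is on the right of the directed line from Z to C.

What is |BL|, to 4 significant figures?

17.13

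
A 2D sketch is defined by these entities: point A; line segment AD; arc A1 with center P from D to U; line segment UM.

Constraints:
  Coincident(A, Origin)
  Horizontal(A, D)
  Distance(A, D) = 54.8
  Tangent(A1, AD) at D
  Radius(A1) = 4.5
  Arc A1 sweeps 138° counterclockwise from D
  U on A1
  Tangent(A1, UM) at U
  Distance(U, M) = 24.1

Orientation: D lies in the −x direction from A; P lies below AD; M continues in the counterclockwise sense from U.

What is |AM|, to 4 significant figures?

46.55

A is at the origin; A and D share the same y with |AD| = 54.8 and D on the −x side, so D = (-54.80, 0.000). Since A1 is tangent to AD there, PD ⟂ AD, so P = D + (0, -4.5) = (-54.80, -4.500). On A1, D sits at bearing 90° from P; a 138° counterclockwise sweep puts U at bearing 228°, so U = P + 4.5·(cos 228°, sin 228°) = (-57.81, -7.844). The tangent condition forces PU to be normal to UM, so UM runs along (−sin 228°, cos 228°); with |UM| = 24.1, M = (-39.90, -23.97). Then |AM| = |M − A| = 46.55.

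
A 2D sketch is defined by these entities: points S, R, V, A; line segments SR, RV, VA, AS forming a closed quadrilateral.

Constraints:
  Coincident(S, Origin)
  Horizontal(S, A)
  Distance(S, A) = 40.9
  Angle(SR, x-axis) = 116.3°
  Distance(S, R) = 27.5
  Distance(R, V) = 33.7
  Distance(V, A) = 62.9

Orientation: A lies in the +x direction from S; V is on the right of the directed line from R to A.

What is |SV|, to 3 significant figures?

22.9

S is at the origin; SA is horizontal with |SA| = 40.9 and A in +x, so A = (40.9, 0). SR runs at 116.3° with |SR| = 27.5, so R = (-12.2, 24.7). V is determined by |RV| = 33.7 and |VA| = 62.9 together: it lies at the intersection of circle(R, 33.7) and circle(A, 62.9). With |RA| = 58.5, the foot of the radical line on RA is 5.17 from R and the perpendicular offset is √(33.7² − 5.17²) = 33.3. Taking the right-of-RA solution: V = (-21.5, -7.73).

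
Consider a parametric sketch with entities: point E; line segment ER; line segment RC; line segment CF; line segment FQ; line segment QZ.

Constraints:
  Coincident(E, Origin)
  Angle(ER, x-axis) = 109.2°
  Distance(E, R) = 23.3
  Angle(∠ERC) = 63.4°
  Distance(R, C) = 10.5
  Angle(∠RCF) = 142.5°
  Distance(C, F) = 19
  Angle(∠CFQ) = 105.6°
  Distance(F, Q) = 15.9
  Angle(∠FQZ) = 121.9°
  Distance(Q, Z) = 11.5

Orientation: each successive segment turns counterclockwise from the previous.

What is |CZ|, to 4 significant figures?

28.40

∠CFQ = 105.6° gives FQ at -22.30° from the x-axis; with |FQ| = 15.9, Q = (-2.489, -10.43). ∠FQZ = 121.9° gives QZ at 35.80° from the x-axis; with |QZ| = 11.5, Z = (6.838, -3.700). Then |CZ| = |Z − C| = 28.40.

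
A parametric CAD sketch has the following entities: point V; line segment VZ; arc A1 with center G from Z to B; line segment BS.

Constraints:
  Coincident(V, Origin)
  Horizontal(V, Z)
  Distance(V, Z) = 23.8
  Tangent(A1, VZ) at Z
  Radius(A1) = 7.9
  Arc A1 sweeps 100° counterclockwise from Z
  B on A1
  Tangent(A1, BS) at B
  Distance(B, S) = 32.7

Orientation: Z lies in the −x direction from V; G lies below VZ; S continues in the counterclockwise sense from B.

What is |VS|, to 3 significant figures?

48.9

V is at the origin; VZ is horizontal with |VZ| = 23.8 and Z on the −x side, so Z = (-23.8, 0.00). Tangency of A1 to VZ means the radius GZ is perpendicular to VZ, so G = Z + (0, -7.9) = (-23.8, -7.90). On A1, Z sits at bearing 90° from G; a 100° counterclockwise sweep puts B at bearing 190°, so B = G + 7.9·(cos 190°, sin 190°) = (-31.6, -9.27). Since A1 is tangent to BS there, GB ⟂ BS, so BS runs along (−sin 190°, cos 190°); with |BS| = 32.7, S = (-25.9, -41.5). Then |VS| = |S − V| = 48.9.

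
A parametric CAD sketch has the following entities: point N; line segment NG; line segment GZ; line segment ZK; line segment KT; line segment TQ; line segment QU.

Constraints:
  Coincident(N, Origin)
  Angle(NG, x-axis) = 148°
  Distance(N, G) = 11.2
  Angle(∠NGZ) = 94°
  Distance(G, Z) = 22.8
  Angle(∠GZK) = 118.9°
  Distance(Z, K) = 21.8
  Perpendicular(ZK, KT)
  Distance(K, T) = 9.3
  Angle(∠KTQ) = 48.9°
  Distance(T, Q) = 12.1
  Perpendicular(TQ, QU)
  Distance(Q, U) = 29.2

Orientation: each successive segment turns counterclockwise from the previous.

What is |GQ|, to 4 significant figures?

30.14

N is at the origin; NG runs at 148.0° with length 11.2, so G = (-9.498, 5.935). ∠NGZ = 94.0° gives GZ at -126.0° from the x-axis; with |GZ| = 22.8, Z = (-22.90, -12.51). ∠GZK = 118.9° gives ZK at -64.90° from the x-axis; with |ZK| = 21.8, K = (-13.65, -32.25). The perpendicularity gives KT at right angles to ZK, so KT runs at 25.10°; with |KT| = 9.3, T = (-5.230, -28.31). ∠KTQ = 48.9° gives TQ at 156.2° from the x-axis; with |TQ| = 12.1, Q = (-16.30, -23.42). Then |GQ| = |Q − G| = 30.14.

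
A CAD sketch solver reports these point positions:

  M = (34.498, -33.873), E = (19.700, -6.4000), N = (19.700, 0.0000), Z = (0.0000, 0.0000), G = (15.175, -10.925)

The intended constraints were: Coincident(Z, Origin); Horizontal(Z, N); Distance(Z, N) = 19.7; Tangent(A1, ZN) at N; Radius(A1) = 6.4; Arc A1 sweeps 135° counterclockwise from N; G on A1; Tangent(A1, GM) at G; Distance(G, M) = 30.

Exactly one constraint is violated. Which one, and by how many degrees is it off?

Tangent(A1, GM) at G — off by 4.90°.

Z = (0.00, 0.00) ✓; Z.y = 0.00, N.y = 0.00 ✓; |ZN| = 19.70 ✓; ∠(EN, NZ) = 90.00° ✓; |EN| = 6.400 ✓; bearing(E→G) − bearing(E→N) = 135.0° ✓; |EG| = 6.399 ✓; ∠(EG, GM) = 94.90° ✗; |GM| = 30.00 ✓.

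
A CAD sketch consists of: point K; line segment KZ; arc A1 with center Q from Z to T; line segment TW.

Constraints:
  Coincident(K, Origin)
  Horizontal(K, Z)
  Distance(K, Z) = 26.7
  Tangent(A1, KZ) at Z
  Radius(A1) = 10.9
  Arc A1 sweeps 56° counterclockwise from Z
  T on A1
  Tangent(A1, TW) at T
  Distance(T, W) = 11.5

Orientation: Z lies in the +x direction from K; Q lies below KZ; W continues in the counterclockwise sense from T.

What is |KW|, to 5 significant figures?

18.215

On A1, Z sits at bearing 90° from Q; a 56° counterclockwise sweep puts T at bearing 146°, so T = Q + 10.9·(cos 146°, sin 146°) = (17.663, -4.8048). The tangent condition forces QT to be normal to TW, so TW runs along (−sin 146°, cos 146°); with |TW| = 11.5, W = (11.233, -14.339). Then |KW| = |W − K| = 18.215.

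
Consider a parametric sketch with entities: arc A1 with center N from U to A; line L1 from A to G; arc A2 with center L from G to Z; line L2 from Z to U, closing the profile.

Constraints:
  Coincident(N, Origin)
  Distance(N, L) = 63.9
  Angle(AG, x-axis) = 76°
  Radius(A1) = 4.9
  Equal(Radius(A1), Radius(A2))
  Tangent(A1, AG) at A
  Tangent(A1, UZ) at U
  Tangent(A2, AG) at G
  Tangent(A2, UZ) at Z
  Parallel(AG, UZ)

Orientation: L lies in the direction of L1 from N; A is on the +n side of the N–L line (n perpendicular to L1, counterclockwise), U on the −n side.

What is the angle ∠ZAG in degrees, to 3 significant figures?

8.72°

Tangency of A1 to both parallel lines with radius 4.9 puts A and U at N ± 4.9·n: A = (-4.75, 1.19), U = (4.75, -1.19). Equal radii place G and Z the same way about L: G = L + 4.9·n = (10.7, 63.2), Z = L − 4.9·n = (20.2, 60.8). Then cos ∠ZAG = AZ·AG / (|AZ||AG|), giving 8.72°.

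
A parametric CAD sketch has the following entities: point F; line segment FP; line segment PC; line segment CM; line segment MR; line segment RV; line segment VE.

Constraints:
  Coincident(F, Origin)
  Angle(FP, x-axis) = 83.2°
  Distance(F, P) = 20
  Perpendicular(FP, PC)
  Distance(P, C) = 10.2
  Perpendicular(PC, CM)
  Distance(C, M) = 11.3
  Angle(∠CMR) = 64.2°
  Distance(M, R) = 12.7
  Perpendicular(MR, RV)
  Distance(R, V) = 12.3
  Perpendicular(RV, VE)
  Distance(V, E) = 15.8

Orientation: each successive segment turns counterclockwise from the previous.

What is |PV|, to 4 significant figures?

6.714

F is at the origin; FP runs at 83.2° with length 20.0, so P = (2.368, 19.86). FP ⟂ PC, so PC runs at 173.2°; with |PC| = 10.2, C = (-7.760, 21.07). The perpendicularity gives CM at right angles to PC, so CM runs at -96.80°; with |CM| = 11.3, M = (-9.098, 9.847). ∠CMR = 64.2° gives MR at 19.00° from the x-axis; with |MR| = 12.7, R = (2.910, 13.98). The perpendicularity gives RV at right angles to MR, so RV runs at 109.0°; with |RV| = 12.3, V = (-1.095, 25.61). Then |PV| = |V − P| = 6.714.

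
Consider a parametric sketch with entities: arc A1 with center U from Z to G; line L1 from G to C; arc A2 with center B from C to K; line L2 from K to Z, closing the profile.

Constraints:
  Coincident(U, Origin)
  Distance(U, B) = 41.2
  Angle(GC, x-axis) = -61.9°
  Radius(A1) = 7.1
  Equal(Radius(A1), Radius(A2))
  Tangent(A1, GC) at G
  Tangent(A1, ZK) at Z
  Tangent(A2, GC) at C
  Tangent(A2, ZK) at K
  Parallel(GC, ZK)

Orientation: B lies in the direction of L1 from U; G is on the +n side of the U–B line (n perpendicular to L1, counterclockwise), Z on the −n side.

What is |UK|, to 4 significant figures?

41.81

The slot axis is L1's direction at -61.9°, so u = (cos -61.9°, sin -61.9°) = (0.4710, -0.8821) and n = (−sin -61.9°, cos -61.9°) = (0.8821, 0.4710). U is at the origin and B lies 41.2 along u from U, so B = 41.2·u = (19.41, -36.34). Tangency of A1 to both parallel lines with radius 7.1 puts G and Z at U ± 7.1·n: G = (6.263, 3.344), Z = (-6.263, -3.344). Equal radii place C and K the same way about B: C = B + 7.1·n = (25.67, -33.00), K = B − 7.1·n = (13.14, -39.69). Then |UK| = |K − U| = 41.81.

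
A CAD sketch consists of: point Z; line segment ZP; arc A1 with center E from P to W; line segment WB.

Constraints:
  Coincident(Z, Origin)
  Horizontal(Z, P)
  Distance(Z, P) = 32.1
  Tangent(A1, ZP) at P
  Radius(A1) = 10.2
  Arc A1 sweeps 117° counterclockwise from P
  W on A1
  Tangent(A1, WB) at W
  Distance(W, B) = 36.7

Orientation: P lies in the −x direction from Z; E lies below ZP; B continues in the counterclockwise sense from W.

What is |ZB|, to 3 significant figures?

53.5

On A1, P sits at bearing 90° from E; a 117° counterclockwise sweep puts W at bearing 207°, so W = E + 10.2·(cos 207°, sin 207°) = (-41.2, -14.8). Tangency of A1 to WB means the radius EW is perpendicular to WB, so WB runs along (−sin 207°, cos 207°); with |WB| = 36.7, B = (-24.5, -47.5). Then |ZB| = |B − Z| = 53.5.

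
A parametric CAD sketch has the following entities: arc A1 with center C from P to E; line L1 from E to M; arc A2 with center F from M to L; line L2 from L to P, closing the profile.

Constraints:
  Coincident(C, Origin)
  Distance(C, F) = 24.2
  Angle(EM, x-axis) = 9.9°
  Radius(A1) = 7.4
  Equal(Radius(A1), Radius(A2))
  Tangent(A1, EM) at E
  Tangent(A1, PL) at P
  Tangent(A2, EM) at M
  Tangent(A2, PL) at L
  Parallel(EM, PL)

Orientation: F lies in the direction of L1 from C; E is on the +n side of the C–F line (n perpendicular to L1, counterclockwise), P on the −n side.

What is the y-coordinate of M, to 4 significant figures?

11.45

Tangency of A1 to both parallel lines with radius 7.4 puts E and P at C ± 7.4·n: E = (-1.272, 7.290), P = (1.272, -7.290). Equal radii place M and L the same way about F: M = F + 7.4·n = (22.57, 11.45), L = F − 7.4·n = (25.11, -3.129). So M.y = 11.45.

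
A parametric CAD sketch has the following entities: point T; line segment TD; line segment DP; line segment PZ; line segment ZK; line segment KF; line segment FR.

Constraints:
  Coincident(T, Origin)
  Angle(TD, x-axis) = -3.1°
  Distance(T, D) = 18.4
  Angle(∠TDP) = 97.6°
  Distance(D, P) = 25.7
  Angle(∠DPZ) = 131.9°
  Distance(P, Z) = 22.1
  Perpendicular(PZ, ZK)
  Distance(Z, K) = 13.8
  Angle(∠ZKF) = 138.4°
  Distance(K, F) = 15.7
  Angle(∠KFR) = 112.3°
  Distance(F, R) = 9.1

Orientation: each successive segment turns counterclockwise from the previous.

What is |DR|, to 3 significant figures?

20.5

∠ZKF = 138.4° gives KF at -101° from the x-axis; with |KF| = 15.7, F = (-4.24, 18.0). ∠KFR = 112.3° gives FR at -33.3° from the x-axis; with |FR| = 9.1, R = (3.37, 13.0). Then |DR| = |R − D| = 20.5.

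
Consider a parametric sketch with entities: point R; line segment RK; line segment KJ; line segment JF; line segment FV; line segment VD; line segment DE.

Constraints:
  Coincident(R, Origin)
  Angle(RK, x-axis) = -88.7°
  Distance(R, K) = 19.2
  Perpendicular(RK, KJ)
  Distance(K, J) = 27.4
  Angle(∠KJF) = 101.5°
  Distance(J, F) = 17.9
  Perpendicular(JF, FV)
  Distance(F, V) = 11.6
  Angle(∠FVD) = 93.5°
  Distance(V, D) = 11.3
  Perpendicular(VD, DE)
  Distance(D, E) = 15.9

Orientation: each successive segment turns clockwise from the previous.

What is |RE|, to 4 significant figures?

35.11

∠FVD = 93.5° gives VD at -73.70° from the x-axis; with |VD| = 11.3, D = (-16.44, -10.64). The perpendicularity gives DE at right angles to VD, so DE runs at -163.7°; with |DE| = 15.9, E = (-31.70, -15.10). Then |RE| = |E − R| = 35.11.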